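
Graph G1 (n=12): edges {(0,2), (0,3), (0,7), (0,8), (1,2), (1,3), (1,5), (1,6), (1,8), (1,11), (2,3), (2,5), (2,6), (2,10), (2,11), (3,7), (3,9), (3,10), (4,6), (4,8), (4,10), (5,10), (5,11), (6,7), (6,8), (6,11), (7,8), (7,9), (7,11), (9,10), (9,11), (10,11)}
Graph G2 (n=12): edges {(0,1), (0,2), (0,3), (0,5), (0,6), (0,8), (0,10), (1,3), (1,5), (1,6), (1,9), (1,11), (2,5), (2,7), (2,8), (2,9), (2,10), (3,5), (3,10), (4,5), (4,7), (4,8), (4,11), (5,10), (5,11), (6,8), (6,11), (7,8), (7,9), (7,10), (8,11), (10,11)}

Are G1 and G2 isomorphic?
Yes, isomorphic

The graphs are isomorphic.
One valid mapping φ: V(G1) → V(G2): 0→4, 1→10, 2→5, 3→11, 4→9, 5→3, 6→2, 7→8, 8→7, 9→6, 10→1, 11→0

Verify φ preserves adjacency — for each edge of G1, its image is an edge of G2:
  (0,2) → (φ(0),φ(2)) = (4,5) ∈ E(G2) ✓
  (0,3) → (φ(0),φ(3)) = (4,11) ∈ E(G2) ✓
  (0,7) → (φ(0),φ(7)) = (4,8) ∈ E(G2) ✓
  (0,8) → (φ(0),φ(8)) = (4,7) ∈ E(G2) ✓
  (1,2) → (φ(1),φ(2)) = (5,10) ∈ E(G2) ✓
  (1,3) → (φ(1),φ(3)) = (10,11) ∈ E(G2) ✓
  (1,5) → (φ(1),φ(5)) = (3,10) ∈ E(G2) ✓
  (1,6) → (φ(1),φ(6)) = (2,10) ∈ E(G2) ✓
  (1,8) → (φ(1),φ(8)) = (7,10) ∈ E(G2) ✓
  (1,11) → (φ(1),φ(11)) = (0,10) ∈ E(G2) ✓
  (2,3) → (φ(2),φ(3)) = (5,11) ∈ E(G2) ✓
  (2,5) → (φ(2),φ(5)) = (3,5) ∈ E(G2) ✓
  (2,6) → (φ(2),φ(6)) = (2,5) ∈ E(G2) ✓
  (2,10) → (φ(2),φ(10)) = (1,5) ∈ E(G2) ✓
  (2,11) → (φ(2),φ(11)) = (0,5) ∈ E(G2) ✓
  (3,7) → (φ(3),φ(7)) = (8,11) ∈ E(G2) ✓
  (3,9) → (φ(3),φ(9)) = (6,11) ∈ E(G2) ✓
  (3,10) → (φ(3),φ(10)) = (1,11) ∈ E(G2) ✓
  (4,6) → (φ(4),φ(6)) = (2,9) ∈ E(G2) ✓
  (4,8) → (φ(4),φ(8)) = (7,9) ∈ E(G2) ✓
  (4,10) → (φ(4),φ(10)) = (1,9) ∈ E(G2) ✓
  (5,10) → (φ(5),φ(10)) = (1,3) ∈ E(G2) ✓
  (5,11) → (φ(5),φ(11)) = (0,3) ∈ E(G2) ✓
  (6,7) → (φ(6),φ(7)) = (2,8) ∈ E(G2) ✓
  (6,8) → (φ(6),φ(8)) = (2,7) ∈ E(G2) ✓
  (6,11) → (φ(6),φ(11)) = (0,2) ∈ E(G2) ✓
  (7,8) → (φ(7),φ(8)) = (7,8) ∈ E(G2) ✓
  (7,9) → (φ(7),φ(9)) = (6,8) ∈ E(G2) ✓
  (7,11) → (φ(7),φ(11)) = (0,8) ∈ E(G2) ✓
  (9,10) → (φ(9),φ(10)) = (1,6) ∈ E(G2) ✓
  (9,11) → (φ(9),φ(11)) = (0,6) ∈ E(G2) ✓
  (10,11) → (φ(10),φ(11)) = (0,1) ∈ E(G2) ✓
All 32 edges of G1 map to edges of G2, and |E(G1)| = |E(G2)| = 32, so φ is a bijection on edges as well as vertices. Hence G1 ≅ G2.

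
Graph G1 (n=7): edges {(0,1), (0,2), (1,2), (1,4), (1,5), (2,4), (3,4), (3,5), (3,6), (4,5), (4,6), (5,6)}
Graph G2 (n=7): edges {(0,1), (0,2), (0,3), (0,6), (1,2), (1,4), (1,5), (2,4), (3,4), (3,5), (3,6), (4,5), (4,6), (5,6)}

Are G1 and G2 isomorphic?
No, not isomorphic

The graphs are NOT isomorphic.

Counting edges: G1 has 12 edge(s); G2 has 14 edge(s).
Edge count is an isomorphism invariant (a bijection on vertices induces a bijection on edges), so differing edge counts rule out isomorphism.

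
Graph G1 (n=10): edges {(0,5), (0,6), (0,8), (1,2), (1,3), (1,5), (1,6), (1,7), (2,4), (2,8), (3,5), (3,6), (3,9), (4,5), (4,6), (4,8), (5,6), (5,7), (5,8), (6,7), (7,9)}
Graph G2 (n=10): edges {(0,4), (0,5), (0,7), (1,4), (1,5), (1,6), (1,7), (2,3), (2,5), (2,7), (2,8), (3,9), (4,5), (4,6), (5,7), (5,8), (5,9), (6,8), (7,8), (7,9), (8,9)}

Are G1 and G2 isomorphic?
Yes, isomorphic

The graphs are isomorphic.
One valid mapping φ: V(G1) → V(G2): 0→0, 1→8, 2→6, 3→9, 4→1, 5→5, 6→7, 7→2, 8→4, 9→3

Verify φ preserves adjacency — for each edge of G1, its image is an edge of G2:
  (0,5) → (φ(0),φ(5)) = (0,5) ∈ E(G2) ✓
  (0,6) → (φ(0),φ(6)) = (0,7) ∈ E(G2) ✓
  (0,8) → (φ(0),φ(8)) = (0,4) ∈ E(G2) ✓
  (1,2) → (φ(1),φ(2)) = (6,8) ∈ E(G2) ✓
  (1,3) → (φ(1),φ(3)) = (8,9) ∈ E(G2) ✓
  (1,5) → (φ(1),φ(5)) = (5,8) ∈ E(G2) ✓
  (1,6) → (φ(1),φ(6)) = (7,8) ∈ E(G2) ✓
  (1,7) → (φ(1),φ(7)) = (2,8) ∈ E(G2) ✓
  (2,4) → (φ(2),φ(4)) = (1,6) ∈ E(G2) ✓
  (2,8) → (φ(2),φ(8)) = (4,6) ∈ E(G2) ✓
  (3,5) → (φ(3),φ(5)) = (5,9) ∈ E(G2) ✓
  (3,6) → (φ(3),φ(6)) = (7,9) ∈ E(G2) ✓
  (3,9) → (φ(3),φ(9)) = (3,9) ∈ E(G2) ✓
  (4,5) → (φ(4),φ(5)) = (1,5) ∈ E(G2) ✓
  (4,6) → (φ(4),φ(6)) = (1,7) ∈ E(G2) ✓
  (4,8) → (φ(4),φ(8)) = (1,4) ∈ E(G2) ✓
  (5,6) → (φ(5),φ(6)) = (5,7) ∈ E(G2) ✓
  (5,7) → (φ(5),φ(7)) = (2,5) ∈ E(G2) ✓
  (5,8) → (φ(5),φ(8)) = (4,5) ∈ E(G2) ✓
  (6,7) → (φ(6),φ(7)) = (2,7) ∈ E(G2) ✓
  (7,9) → (φ(7),φ(9)) = (2,3) ∈ E(G2) ✓
All 21 edges of G1 map to edges of G2, and |E(G1)| = |E(G2)| = 21, so φ is a bijection on edges as well as vertices. Hence G1 ≅ G2.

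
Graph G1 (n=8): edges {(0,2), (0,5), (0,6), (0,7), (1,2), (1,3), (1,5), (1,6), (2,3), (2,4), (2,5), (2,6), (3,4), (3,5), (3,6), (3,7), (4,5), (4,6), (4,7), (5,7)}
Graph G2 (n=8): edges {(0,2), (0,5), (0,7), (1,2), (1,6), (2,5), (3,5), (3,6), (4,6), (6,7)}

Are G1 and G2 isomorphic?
No, not isomorphic

The graphs are NOT isomorphic.

Counting triangles (3-cliques): G1 has 18, G2 has 1.
Triangle count is an isomorphism invariant, so differing triangle counts rule out isomorphism.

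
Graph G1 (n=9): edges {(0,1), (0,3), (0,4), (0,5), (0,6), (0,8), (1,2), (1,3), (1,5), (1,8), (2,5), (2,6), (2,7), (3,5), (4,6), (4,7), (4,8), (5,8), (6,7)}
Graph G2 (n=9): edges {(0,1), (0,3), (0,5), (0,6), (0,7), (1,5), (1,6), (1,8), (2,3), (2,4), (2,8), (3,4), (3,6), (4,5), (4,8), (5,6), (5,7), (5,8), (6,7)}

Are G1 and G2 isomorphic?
Yes, isomorphic

The graphs are isomorphic.
One valid mapping φ: V(G1) → V(G2): 0→5, 1→0, 2→3, 3→7, 4→8, 5→6, 6→4, 7→2, 8→1

Verify φ preserves adjacency — for each edge of G1, its image is an edge of G2:
  (0,1) → (φ(0),φ(1)) = (0,5) ∈ E(G2) ✓
  (0,3) → (φ(0),φ(3)) = (5,7) ∈ E(G2) ✓
  (0,4) → (φ(0),φ(4)) = (5,8) ∈ E(G2) ✓
  (0,5) → (φ(0),φ(5)) = (5,6) ∈ E(G2) ✓
  (0,6) → (φ(0),φ(6)) = (4,5) ∈ E(G2) ✓
  (0,8) → (φ(0),φ(8)) = (1,5) ∈ E(G2) ✓
  (1,2) → (φ(1),φ(2)) = (0,3) ∈ E(G2) ✓
  (1,3) → (φ(1),φ(3)) = (0,7) ∈ E(G2) ✓
  (1,5) → (φ(1),φ(5)) = (0,6) ∈ E(G2) ✓
  (1,8) → (φ(1),φ(8)) = (0,1) ∈ E(G2) ✓
  (2,5) → (φ(2),φ(5)) = (3,6) ∈ E(G2) ✓
  (2,6) → (φ(2),φ(6)) = (3,4) ∈ E(G2) ✓
  (2,7) → (φ(2),φ(7)) = (2,3) ∈ E(G2) ✓
  (3,5) → (φ(3),φ(5)) = (6,7) ∈ E(G2) ✓
  (4,6) → (φ(4),φ(6)) = (4,8) ∈ E(G2) ✓
  (4,7) → (φ(4),φ(7)) = (2,8) ∈ E(G2) ✓
  (4,8) → (φ(4),φ(8)) = (1,8) ∈ E(G2) ✓
  (5,8) → (φ(5),φ(8)) = (1,6) ∈ E(G2) ✓
  (6,7) → (φ(6),φ(7)) = (2,4) ∈ E(G2) ✓
All 19 edges of G1 map to edges of G2, and |E(G1)| = |E(G2)| = 19, so φ is a bijection on edges as well as vertices. Hence G1 ≅ G2.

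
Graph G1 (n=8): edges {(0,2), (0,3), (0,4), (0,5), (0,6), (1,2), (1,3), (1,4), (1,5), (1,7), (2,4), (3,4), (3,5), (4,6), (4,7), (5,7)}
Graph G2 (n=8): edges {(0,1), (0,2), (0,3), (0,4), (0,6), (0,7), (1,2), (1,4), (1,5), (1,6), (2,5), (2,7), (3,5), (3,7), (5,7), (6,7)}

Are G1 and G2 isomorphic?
Yes, isomorphic

The graphs are isomorphic.
One valid mapping φ: V(G1) → V(G2): 0→1, 1→7, 2→6, 3→2, 4→0, 5→5, 6→4, 7→3

Verify φ preserves adjacency — for each edge of G1, its image is an edge of G2:
  (0,2) → (φ(0),φ(2)) = (1,6) ∈ E(G2) ✓
  (0,3) → (φ(0),φ(3)) = (1,2) ∈ E(G2) ✓
  (0,4) → (φ(0),φ(4)) = (0,1) ∈ E(G2) ✓
  (0,5) → (φ(0),φ(5)) = (1,5) ∈ E(G2) ✓
  (0,6) → (φ(0),φ(6)) = (1,4) ∈ E(G2) ✓
  (1,2) → (φ(1),φ(2)) = (6,7) ∈ E(G2) ✓
  (1,3) → (φ(1),φ(3)) = (2,7) ∈ E(G2) ✓
  (1,4) → (φ(1),φ(4)) = (0,7) ∈ E(G2) ✓
  (1,5) → (φ(1),φ(5)) = (5,7) ∈ E(G2) ✓
  (1,7) → (φ(1),φ(7)) = (3,7) ∈ E(G2) ✓
  (2,4) → (φ(2),φ(4)) = (0,6) ∈ E(G2) ✓
  (3,4) → (φ(3),φ(4)) = (0,2) ∈ E(G2) ✓
  (3,5) → (φ(3),φ(5)) = (2,5) ∈ E(G2) ✓
  (4,6) → (φ(4),φ(6)) = (0,4) ∈ E(G2) ✓
  (4,7) → (φ(4),φ(7)) = (0,3) ∈ E(G2) ✓
  (5,7) → (φ(5),φ(7)) = (3,5) ∈ E(G2) ✓
All 16 edges of G1 map to edges of G2, and |E(G1)| = |E(G2)| = 16, so φ is a bijection on edges as well as vertices. Hence G1 ≅ G2.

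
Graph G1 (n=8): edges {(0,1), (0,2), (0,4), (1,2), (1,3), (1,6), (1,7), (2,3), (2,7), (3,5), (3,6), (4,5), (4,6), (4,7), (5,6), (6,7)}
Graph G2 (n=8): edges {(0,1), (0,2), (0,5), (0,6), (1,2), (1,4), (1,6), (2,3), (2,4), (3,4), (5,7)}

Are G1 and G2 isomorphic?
No, not isomorphic

The graphs are NOT isomorphic.

Counting triangles (3-cliques): G1 has 8, G2 has 4.
Triangle count is an isomorphism invariant, so differing triangle counts rule out isomorphism.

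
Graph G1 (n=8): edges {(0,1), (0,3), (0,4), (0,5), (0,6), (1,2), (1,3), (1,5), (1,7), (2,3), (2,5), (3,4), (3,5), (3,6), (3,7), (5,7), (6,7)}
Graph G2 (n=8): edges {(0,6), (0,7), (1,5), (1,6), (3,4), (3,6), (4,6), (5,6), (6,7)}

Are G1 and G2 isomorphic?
No, not isomorphic

The graphs are NOT isomorphic.

Connected components of G1: 1 component(s) with vertex sets [[0, 1, 2, 3, 4, 5, 6, 7]], sizes [8].
Connected components of G2: 2 component(s) with vertex sets [[2], [0, 1, 3, 4, 5, 6, 7]], sizes [1, 7].
The number of connected components (and the multiset of component sizes) is an isomorphism invariant — an isomorphism maps each component of G1 bijectively onto a component of G2. Since G1 has 1 component(s) and G2 has 2, they cannot be isomorphic.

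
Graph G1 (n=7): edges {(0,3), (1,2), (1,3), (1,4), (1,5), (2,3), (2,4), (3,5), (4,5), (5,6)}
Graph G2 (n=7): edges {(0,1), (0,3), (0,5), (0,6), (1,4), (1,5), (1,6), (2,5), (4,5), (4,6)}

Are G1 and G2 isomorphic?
Yes, isomorphic

The graphs are isomorphic.
One valid mapping φ: V(G1) → V(G2): 0→3, 1→1, 2→6, 3→0, 4→4, 5→5, 6→2

Verify φ preserves adjacency — for each edge of G1, its image is an edge of G2:
  (0,3) → (φ(0),φ(3)) = (0,3) ∈ E(G2) ✓
  (1,2) → (φ(1),φ(2)) = (1,6) ∈ E(G2) ✓
  (1,3) → (φ(1),φ(3)) = (0,1) ∈ E(G2) ✓
  (1,4) → (φ(1),φ(4)) = (1,4) ∈ E(G2) ✓
  (1,5) → (φ(1),φ(5)) = (1,5) ∈ E(G2) ✓
  (2,3) → (φ(2),φ(3)) = (0,6) ∈ E(G2) ✓
  (2,4) → (φ(2),φ(4)) = (4,6) ∈ E(G2) ✓
  (3,5) → (φ(3),φ(5)) = (0,5) ∈ E(G2) ✓
  (4,5) → (φ(4),φ(5)) = (4,5) ∈ E(G2) ✓
  (5,6) → (φ(5),φ(6)) = (2,5) ∈ E(G2) ✓
All 10 edges of G1 map to edges of G2, and |E(G1)| = |E(G2)| = 10, so φ is a bijection on edges as well as vertices. Hence G1 ≅ G2.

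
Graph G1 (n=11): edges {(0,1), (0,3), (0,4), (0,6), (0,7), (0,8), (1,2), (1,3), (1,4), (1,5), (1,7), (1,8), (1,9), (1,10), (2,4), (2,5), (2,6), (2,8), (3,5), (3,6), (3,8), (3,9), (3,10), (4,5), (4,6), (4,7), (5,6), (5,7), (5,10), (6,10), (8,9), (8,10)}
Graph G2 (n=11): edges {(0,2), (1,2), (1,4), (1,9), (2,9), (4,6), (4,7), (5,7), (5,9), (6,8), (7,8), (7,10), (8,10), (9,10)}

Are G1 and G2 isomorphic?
No, not isomorphic

The graphs are NOT isomorphic.

Connected components of G1: 1 component(s) with vertex sets [[0, 1, 2, 3, 4, 5, 6, 7, 8, 9, 10]], sizes [11].
Connected components of G2: 2 component(s) with vertex sets [[3], [0, 1, 2, 4, 5, 6, 7, 8, 9, 10]], sizes [1, 10].
The number of connected components (and the multiset of component sizes) is an isomorphism invariant — an isomorphism maps each component of G1 bijectively onto a component of G2. Since G1 has 1 component(s) and G2 has 2, they cannot be isomorphic.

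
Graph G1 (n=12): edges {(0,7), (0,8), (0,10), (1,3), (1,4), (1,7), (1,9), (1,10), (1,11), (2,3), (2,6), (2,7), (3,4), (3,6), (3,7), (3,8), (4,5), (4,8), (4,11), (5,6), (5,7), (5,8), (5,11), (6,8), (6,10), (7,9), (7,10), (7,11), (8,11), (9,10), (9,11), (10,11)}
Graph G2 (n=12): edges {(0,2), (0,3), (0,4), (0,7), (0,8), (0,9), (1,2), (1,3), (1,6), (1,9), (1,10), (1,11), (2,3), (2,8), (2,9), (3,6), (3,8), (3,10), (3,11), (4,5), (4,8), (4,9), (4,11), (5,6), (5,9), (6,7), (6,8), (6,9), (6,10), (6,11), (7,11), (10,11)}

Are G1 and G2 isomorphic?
Yes, isomorphic

The graphs are isomorphic.
One valid mapping φ: V(G1) → V(G2): 0→7, 1→1, 2→5, 3→9, 4→2, 5→8, 6→4, 7→6, 8→0, 9→10, 10→11, 11→3

Verify φ preserves adjacency — for each edge of G1, its image is an edge of G2:
  (0,7) → (φ(0),φ(7)) = (6,7) ∈ E(G2) ✓
  (0,8) → (φ(0),φ(8)) = (0,7) ∈ E(G2) ✓
  (0,10) → (φ(0),φ(10)) = (7,11) ∈ E(G2) ✓
  (1,3) → (φ(1),φ(3)) = (1,9) ∈ E(G2) ✓
  (1,4) → (φ(1),φ(4)) = (1,2) ∈ E(G2) ✓
  (1,7) → (φ(1),φ(7)) = (1,6) ∈ E(G2) ✓
  (1,9) → (φ(1),φ(9)) = (1,10) ∈ E(G2) ✓
  (1,10) → (φ(1),φ(10)) = (1,11) ∈ E(G2) ✓
  (1,11) → (φ(1),φ(11)) = (1,3) ∈ E(G2) ✓
  (2,3) → (φ(2),φ(3)) = (5,9) ∈ E(G2) ✓
  (2,6) → (φ(2),φ(6)) = (4,5) ∈ E(G2) ✓
  (2,7) → (φ(2),φ(7)) = (5,6) ∈ E(G2) ✓
  (3,4) → (φ(3),φ(4)) = (2,9) ∈ E(G2) ✓
  (3,6) → (φ(3),φ(6)) = (4,9) ∈ E(G2) ✓
  (3,7) → (φ(3),φ(7)) = (6,9) ∈ E(G2) ✓
  (3,8) → (φ(3),φ(8)) = (0,9) ∈ E(G2) ✓
  (4,5) → (φ(4),φ(5)) = (2,8) ∈ E(G2) ✓
  (4,8) → (φ(4),φ(8)) = (0,2) ∈ E(G2) ✓
  (4,11) → (φ(4),φ(11)) = (2,3) ∈ E(G2) ✓
  (5,6) → (φ(5),φ(6)) = (4,8) ∈ E(G2) ✓
  (5,7) → (φ(5),φ(7)) = (6,8) ∈ E(G2) ✓
  (5,8) → (φ(5),φ(8)) = (0,8) ∈ E(G2) ✓
  (5,11) → (φ(5),φ(11)) = (3,8) ∈ E(G2) ✓
  (6,8) → (φ(6),φ(8)) = (0,4) ∈ E(G2) ✓
  (6,10) → (φ(6),φ(10)) = (4,11) ∈ E(G2) ✓
  (7,9) → (φ(7),φ(9)) = (6,10) ∈ E(G2) ✓
  (7,10) → (φ(7),φ(10)) = (6,11) ∈ E(G2) ✓
  (7,11) → (φ(7),φ(11)) = (3,6) ∈ E(G2) ✓
  (8,11) → (φ(8),φ(11)) = (0,3) ∈ E(G2) ✓
  (9,10) → (φ(9),φ(10)) = (10,11) ∈ E(G2) ✓
  (9,11) → (φ(9),φ(11)) = (3,10) ∈ E(G2) ✓
  (10,11) → (φ(10),φ(11)) = (3,11) ∈ E(G2) ✓
All 32 edges of G1 map to edges of G2, and |E(G1)| = |E(G2)| = 32, so φ is a bijection on edges as well as vertices. Hence G1 ≅ G2.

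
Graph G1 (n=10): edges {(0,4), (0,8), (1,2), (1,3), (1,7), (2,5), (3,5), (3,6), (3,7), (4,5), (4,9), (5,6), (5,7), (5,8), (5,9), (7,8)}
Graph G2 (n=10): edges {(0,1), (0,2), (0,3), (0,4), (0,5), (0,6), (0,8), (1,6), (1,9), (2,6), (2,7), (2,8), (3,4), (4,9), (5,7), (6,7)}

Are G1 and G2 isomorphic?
Yes, isomorphic

The graphs are isomorphic.
One valid mapping φ: V(G1) → V(G2): 0→9, 1→7, 2→5, 3→2, 4→4, 5→0, 6→8, 7→6, 8→1, 9→3

Verify φ preserves adjacency — for each edge of G1, its image is an edge of G2:
  (0,4) → (φ(0),φ(4)) = (4,9) ∈ E(G2) ✓
  (0,8) → (φ(0),φ(8)) = (1,9) ∈ E(G2) ✓
  (1,2) → (φ(1),φ(2)) = (5,7) ∈ E(G2) ✓
  (1,3) → (φ(1),φ(3)) = (2,7) ∈ E(G2) ✓
  (1,7) → (φ(1),φ(7)) = (6,7) ∈ E(G2) ✓
  (2,5) → (φ(2),φ(5)) = (0,5) ∈ E(G2) ✓
  (3,5) → (φ(3),φ(5)) = (0,2) ∈ E(G2) ✓
  (3,6) → (φ(3),φ(6)) = (2,8) ∈ E(G2) ✓
  (3,7) → (φ(3),φ(7)) = (2,6) ∈ E(G2) ✓
  (4,5) → (φ(4),φ(5)) = (0,4) ∈ E(G2) ✓
  (4,9) → (φ(4),φ(9)) = (3,4) ∈ E(G2) ✓
  (5,6) → (φ(5),φ(6)) = (0,8) ∈ E(G2) ✓
  (5,7) → (φ(5),φ(7)) = (0,6) ∈ E(G2) ✓
  (5,8) → (φ(5),φ(8)) = (0,1) ∈ E(G2) ✓
  (5,9) → (φ(5),φ(9)) = (0,3) ∈ E(G2) ✓
  (7,8) → (φ(7),φ(8)) = (1,6) ∈ E(G2) ✓
All 16 edges of G1 map to edges of G2, and |E(G1)| = |E(G2)| = 16, so φ is a bijection on edges as well as vertices. Hence G1 ≅ G2.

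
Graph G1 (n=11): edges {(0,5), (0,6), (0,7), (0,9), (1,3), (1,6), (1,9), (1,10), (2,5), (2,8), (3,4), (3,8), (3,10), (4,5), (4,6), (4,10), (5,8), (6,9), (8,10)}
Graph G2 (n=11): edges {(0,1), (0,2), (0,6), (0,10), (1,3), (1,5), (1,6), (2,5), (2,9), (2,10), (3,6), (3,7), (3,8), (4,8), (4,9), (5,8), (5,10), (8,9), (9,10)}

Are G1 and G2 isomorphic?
Yes, isomorphic

The graphs are isomorphic.
One valid mapping φ: V(G1) → V(G2): 0→3, 1→0, 2→4, 3→2, 4→5, 5→8, 6→1, 7→7, 8→9, 9→6, 10→10

Verify φ preserves adjacency — for each edge of G1, its image is an edge of G2:
  (0,5) → (φ(0),φ(5)) = (3,8) ∈ E(G2) ✓
  (0,6) → (φ(0),φ(6)) = (1,3) ∈ E(G2) ✓
  (0,7) → (φ(0),φ(7)) = (3,7) ∈ E(G2) ✓
  (0,9) → (φ(0),φ(9)) = (3,6) ∈ E(G2) ✓
  (1,3) → (φ(1),φ(3)) = (0,2) ∈ E(G2) ✓
  (1,6) → (φ(1),φ(6)) = (0,1) ∈ E(G2) ✓
  (1,9) → (φ(1),φ(9)) = (0,6) ∈ E(G2) ✓
  (1,10) → (φ(1),φ(10)) = (0,10) ∈ E(G2) ✓
  (2,5) → (φ(2),φ(5)) = (4,8) ∈ E(G2) ✓
  (2,8) → (φ(2),φ(8)) = (4,9) ∈ E(G2) ✓
  (3,4) → (φ(3),φ(4)) = (2,5) ∈ E(G2) ✓
  (3,8) → (φ(3),φ(8)) = (2,9) ∈ E(G2) ✓
  (3,10) → (φ(3),φ(10)) = (2,10) ∈ E(G2) ✓
  (4,5) → (φ(4),φ(5)) = (5,8) ∈ E(G2) ✓
  (4,6) → (φ(4),φ(6)) = (1,5) ∈ E(G2) ✓
  (4,10) → (φ(4),φ(10)) = (5,10) ∈ E(G2) ✓
  (5,8) → (φ(5),φ(8)) = (8,9) ∈ E(G2) ✓
  (6,9) → (φ(6),φ(9)) = (1,6) ∈ E(G2) ✓
  (8,10) → (φ(8),φ(10)) = (9,10) ∈ E(G2) ✓
All 19 edges of G1 map to edges of G2, and |E(G1)| = |E(G2)| = 19, so φ is a bijection on edges as well as vertices. Hence G1 ≅ G2.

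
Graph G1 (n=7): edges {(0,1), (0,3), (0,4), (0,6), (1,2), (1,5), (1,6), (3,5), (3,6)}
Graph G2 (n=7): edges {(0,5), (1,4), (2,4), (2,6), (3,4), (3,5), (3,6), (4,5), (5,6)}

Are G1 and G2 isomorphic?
Yes, isomorphic

The graphs are isomorphic.
One valid mapping φ: V(G1) → V(G2): 0→5, 1→4, 2→1, 3→6, 4→0, 5→2, 6→3

Verify φ preserves adjacency — for each edge of G1, its image is an edge of G2:
  (0,1) → (φ(0),φ(1)) = (4,5) ∈ E(G2) ✓
  (0,3) → (φ(0),φ(3)) = (5,6) ∈ E(G2) ✓
  (0,4) → (φ(0),φ(4)) = (0,5) ∈ E(G2) ✓
  (0,6) → (φ(0),φ(6)) = (3,5) ∈ E(G2) ✓
  (1,2) → (φ(1),φ(2)) = (1,4) ∈ E(G2) ✓
  (1,5) → (φ(1),φ(5)) = (2,4) ∈ E(G2) ✓
  (1,6) → (φ(1),φ(6)) = (3,4) ∈ E(G2) ✓
  (3,5) → (φ(3),φ(5)) = (2,6) ∈ E(G2) ✓
  (3,6) → (φ(3),φ(6)) = (3,6) ∈ E(G2) ✓
All 9 edges of G1 map to edges of G2, and |E(G1)| = |E(G2)| = 9, so φ is a bijection on edges as well as vertices. Hence G1 ≅ G2.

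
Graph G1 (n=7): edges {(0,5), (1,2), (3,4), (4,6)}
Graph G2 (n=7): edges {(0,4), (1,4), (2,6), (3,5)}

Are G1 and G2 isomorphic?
Yes, isomorphic

The graphs are isomorphic.
One valid mapping φ: V(G1) → V(G2): 0→3, 1→6, 2→2, 3→0, 4→4, 5→5, 6→1

Verify φ preserves adjacency — for each edge of G1, its image is an edge of G2:
  (0,5) → (φ(0),φ(5)) = (3,5) ∈ E(G2) ✓
  (1,2) → (φ(1),φ(2)) = (2,6) ∈ E(G2) ✓
  (3,4) → (φ(3),φ(4)) = (0,4) ∈ E(G2) ✓
  (4,6) → (φ(4),φ(6)) = (1,4) ∈ E(G2) ✓
All 4 edges of G1 map to edges of G2, and |E(G1)| = |E(G2)| = 4, so φ is a bijection on edges as well as vertices. Hence G1 ≅ G2.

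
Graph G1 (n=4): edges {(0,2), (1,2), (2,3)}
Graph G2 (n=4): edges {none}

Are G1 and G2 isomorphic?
No, not isomorphic

The graphs are NOT isomorphic.

Connected components of G1: 1 component(s) with vertex sets [[0, 1, 2, 3]], sizes [4].
Connected components of G2: 4 component(s) with vertex sets [[0], [1], [2], [3]], sizes [1, 1, 1, 1].
The number of connected components (and the multiset of component sizes) is an isomorphism invariant — an isomorphism maps each component of G1 bijectively onto a component of G2. Since G1 has 1 component(s) and G2 has 4, they cannot be isomorphic.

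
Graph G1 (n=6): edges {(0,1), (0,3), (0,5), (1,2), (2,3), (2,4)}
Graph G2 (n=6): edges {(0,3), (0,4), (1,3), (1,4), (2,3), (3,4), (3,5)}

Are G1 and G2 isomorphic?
No, not isomorphic

The graphs are NOT isomorphic.

Counting triangles (3-cliques): G1 has 0, G2 has 2.
Triangle count is an isomorphism invariant, so differing triangle counts rule out isomorphism.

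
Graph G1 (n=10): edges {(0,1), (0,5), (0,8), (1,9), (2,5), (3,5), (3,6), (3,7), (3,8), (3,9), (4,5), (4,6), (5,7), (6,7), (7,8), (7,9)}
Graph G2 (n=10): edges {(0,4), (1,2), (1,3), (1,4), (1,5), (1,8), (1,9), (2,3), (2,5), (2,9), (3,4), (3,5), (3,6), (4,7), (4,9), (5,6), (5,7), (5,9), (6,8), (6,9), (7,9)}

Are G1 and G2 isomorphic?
No, not isomorphic

The graphs are NOT isomorphic.

Degrees in G1: deg(0)=3, deg(1)=2, deg(2)=1, deg(3)=5, deg(4)=2, deg(5)=5, deg(6)=3, deg(7)=5, deg(8)=3, deg(9)=3.
Sorted degree sequence of G1: [5, 5, 5, 3, 3, 3, 3, 2, 2, 1].
Degrees in G2: deg(0)=1, deg(1)=6, deg(2)=4, deg(3)=5, deg(4)=5, deg(5)=6, deg(6)=4, deg(7)=3, deg(8)=2, deg(9)=6.
Sorted degree sequence of G2: [6, 6, 6, 5, 5, 4, 4, 3, 2, 1].
The (sorted) degree sequence is an isomorphism invariant, so since G1 and G2 have different degree sequences they cannot be isomorphic.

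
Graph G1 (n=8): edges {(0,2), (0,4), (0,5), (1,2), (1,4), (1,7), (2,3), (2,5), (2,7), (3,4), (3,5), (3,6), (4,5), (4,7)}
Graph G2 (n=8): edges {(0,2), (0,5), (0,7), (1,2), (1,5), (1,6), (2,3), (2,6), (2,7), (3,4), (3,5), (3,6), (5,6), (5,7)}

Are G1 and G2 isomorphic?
Yes, isomorphic

The graphs are isomorphic.
One valid mapping φ: V(G1) → V(G2): 0→1, 1→7, 2→2, 3→3, 4→5, 5→6, 6→4, 7→0

Verify φ preserves adjacency — for each edge of G1, its image is an edge of G2:
  (0,2) → (φ(0),φ(2)) = (1,2) ∈ E(G2) ✓
  (0,4) → (φ(0),φ(4)) = (1,5) ∈ E(G2) ✓
  (0,5) → (φ(0),φ(5)) = (1,6) ∈ E(G2) ✓
  (1,2) → (φ(1),φ(2)) = (2,7) ∈ E(G2) ✓
  (1,4) → (φ(1),φ(4)) = (5,7) ∈ E(G2) ✓
  (1,7) → (φ(1),φ(7)) = (0,7) ∈ E(G2) ✓
  (2,3) → (φ(2),φ(3)) = (2,3) ∈ E(G2) ✓
  (2,5) → (φ(2),φ(5)) = (2,6) ∈ E(G2) ✓
  (2,7) → (φ(2),φ(7)) = (0,2) ∈ E(G2) ✓
  (3,4) → (φ(3),φ(4)) = (3,5) ∈ E(G2) ✓
  (3,5) → (φ(3),φ(5)) = (3,6) ∈ E(G2) ✓
  (3,6) → (φ(3),φ(6)) = (3,4) ∈ E(G2) ✓
  (4,5) → (φ(4),φ(5)) = (5,6) ∈ E(G2) ✓
  (4,7) → (φ(4),φ(7)) = (0,5) ∈ E(G2) ✓
All 14 edges of G1 map to edges of G2, and |E(G1)| = |E(G2)| = 14, so φ is a bijection on edges as well as vertices. Hence G1 ≅ G2.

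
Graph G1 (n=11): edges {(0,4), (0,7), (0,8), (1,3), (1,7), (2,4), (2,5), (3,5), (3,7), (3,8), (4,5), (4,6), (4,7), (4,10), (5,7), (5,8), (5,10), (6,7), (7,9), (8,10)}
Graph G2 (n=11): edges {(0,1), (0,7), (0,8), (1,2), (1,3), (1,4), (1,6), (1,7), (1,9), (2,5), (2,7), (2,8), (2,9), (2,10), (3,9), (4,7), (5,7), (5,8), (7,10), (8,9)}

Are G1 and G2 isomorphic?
Yes, isomorphic

The graphs are isomorphic.
One valid mapping φ: V(G1) → V(G2): 0→0, 1→3, 2→10, 3→9, 4→7, 5→2, 6→4, 7→1, 8→8, 9→6, 10→5

Verify φ preserves adjacency — for each edge of G1, its image is an edge of G2:
  (0,4) → (φ(0),φ(4)) = (0,7) ∈ E(G2) ✓
  (0,7) → (φ(0),φ(7)) = (0,1) ∈ E(G2) ✓
  (0,8) → (φ(0),φ(8)) = (0,8) ∈ E(G2) ✓
  (1,3) → (φ(1),φ(3)) = (3,9) ∈ E(G2) ✓
  (1,7) → (φ(1),φ(7)) = (1,3) ∈ E(G2) ✓
  (2,4) → (φ(2),φ(4)) = (7,10) ∈ E(G2) ✓
  (2,5) → (φ(2),φ(5)) = (2,10) ∈ E(G2) ✓
  (3,5) → (φ(3),φ(5)) = (2,9) ∈ E(G2) ✓
  (3,7) → (φ(3),φ(7)) = (1,9) ∈ E(G2) ✓
  (3,8) → (φ(3),φ(8)) = (8,9) ∈ E(G2) ✓
  (4,5) → (φ(4),φ(5)) = (2,7) ∈ E(G2) ✓
  (4,6) → (φ(4),φ(6)) = (4,7) ∈ E(G2) ✓
  (4,7) → (φ(4),φ(7)) = (1,7) ∈ E(G2) ✓
  (4,10) → (φ(4),φ(10)) = (5,7) ∈ E(G2) ✓
  (5,7) → (φ(5),φ(7)) = (1,2) ∈ E(G2) ✓
  (5,8) → (φ(5),φ(8)) = (2,8) ∈ E(G2) ✓
  (5,10) → (φ(5),φ(10)) = (2,5) ∈ E(G2) ✓
  (6,7) → (φ(6),φ(7)) = (1,4) ∈ E(G2) ✓
  (7,9) → (φ(7),φ(9)) = (1,6) ∈ E(G2) ✓
  (8,10) → (φ(8),φ(10)) = (5,8) ∈ E(G2) ✓
All 20 edges of G1 map to edges of G2, and |E(G1)| = |E(G2)| = 20, so φ is a bijection on edges as well as vertices. Hence G1 ≅ G2.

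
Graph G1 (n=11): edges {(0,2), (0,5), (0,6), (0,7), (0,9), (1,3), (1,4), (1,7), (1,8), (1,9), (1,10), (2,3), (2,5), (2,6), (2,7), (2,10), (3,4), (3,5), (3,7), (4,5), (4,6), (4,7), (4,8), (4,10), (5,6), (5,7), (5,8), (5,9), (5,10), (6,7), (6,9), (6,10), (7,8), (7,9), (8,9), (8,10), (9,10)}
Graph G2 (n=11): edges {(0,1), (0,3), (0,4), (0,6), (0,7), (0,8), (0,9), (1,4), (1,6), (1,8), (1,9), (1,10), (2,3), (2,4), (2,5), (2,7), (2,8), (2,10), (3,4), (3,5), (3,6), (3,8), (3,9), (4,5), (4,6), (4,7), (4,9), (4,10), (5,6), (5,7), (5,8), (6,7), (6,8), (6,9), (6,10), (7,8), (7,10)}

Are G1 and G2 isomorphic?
Yes, isomorphic

The graphs are isomorphic.
One valid mapping φ: V(G1) → V(G2): 0→9, 1→2, 2→1, 3→10, 4→7, 5→6, 6→0, 7→4, 8→5, 9→3, 10→8

Verify φ preserves adjacency — for each edge of G1, its image is an edge of G2:
  (0,2) → (φ(0),φ(2)) = (1,9) ∈ E(G2) ✓
  (0,5) → (φ(0),φ(5)) = (6,9) ∈ E(G2) ✓
  (0,6) → (φ(0),φ(6)) = (0,9) ∈ E(G2) ✓
  (0,7) → (φ(0),φ(7)) = (4,9) ∈ E(G2) ✓
  (0,9) → (φ(0),φ(9)) = (3,9) ∈ E(G2) ✓
  (1,3) → (φ(1),φ(3)) = (2,10) ∈ E(G2) ✓
  (1,4) → (φ(1),φ(4)) = (2,7) ∈ E(G2) ✓
  (1,7) → (φ(1),φ(7)) = (2,4) ∈ E(G2) ✓
  (1,8) → (φ(1),φ(8)) = (2,5) ∈ E(G2) ✓
  (1,9) → (φ(1),φ(9)) = (2,3) ∈ E(G2) ✓
  (1,10) → (φ(1),φ(10)) = (2,8) ∈ E(G2) ✓
  (2,3) → (φ(2),φ(3)) = (1,10) ∈ E(G2) ✓
  (2,5) → (φ(2),φ(5)) = (1,6) ∈ E(G2) ✓
  (2,6) → (φ(2),φ(6)) = (0,1) ∈ E(G2) ✓
  (2,7) → (φ(2),φ(7)) = (1,4) ∈ E(G2) ✓
  (2,10) → (φ(2),φ(10)) = (1,8) ∈ E(G2) ✓
  (3,4) → (φ(3),φ(4)) = (7,10) ∈ E(G2) ✓
  (3,5) → (φ(3),φ(5)) = (6,10) ∈ E(G2) ✓
  (3,7) → (φ(3),φ(7)) = (4,10) ∈ E(G2) ✓
  (4,5) → (φ(4),φ(5)) = (6,7) ∈ E(G2) ✓
  (4,6) → (φ(4),φ(6)) = (0,7) ∈ E(G2) ✓
  (4,7) → (φ(4),φ(7)) = (4,7) ∈ E(G2) ✓
  (4,8) → (φ(4),φ(8)) = (5,7) ∈ E(G2) ✓
  (4,10) → (φ(4),φ(10)) = (7,8) ∈ E(G2) ✓
  (5,6) → (φ(5),φ(6)) = (0,6) ∈ E(G2) ✓
  (5,7) → (φ(5),φ(7)) = (4,6) ∈ E(G2) ✓
  (5,8) → (φ(5),φ(8)) = (5,6) ∈ E(G2) ✓
  (5,9) → (φ(5),φ(9)) = (3,6) ∈ E(G2) ✓
  (5,10) → (φ(5),φ(10)) = (6,8) ∈ E(G2) ✓
  (6,7) → (φ(6),φ(7)) = (0,4) ∈ E(G2) ✓
  (6,9) → (φ(6),φ(9)) = (0,3) ∈ E(G2) ✓
  (6,10) → (φ(6),φ(10)) = (0,8) ∈ E(G2) ✓
  (7,8) → (φ(7),φ(8)) = (4,5) ∈ E(G2) ✓
  (7,9) → (φ(7),φ(9)) = (3,4) ∈ E(G2) ✓
  (8,9) → (φ(8),φ(9)) = (3,5) ∈ E(G2) ✓
  (8,10) → (φ(8),φ(10)) = (5,8) ∈ E(G2) ✓
  (9,10) → (φ(9),φ(10)) = (3,8) ∈ E(G2) ✓
All 37 edges of G1 map to edges of G2, and |E(G1)| = |E(G2)| = 37, so φ is a bijection on edges as well as vertices. Hence G1 ≅ G2.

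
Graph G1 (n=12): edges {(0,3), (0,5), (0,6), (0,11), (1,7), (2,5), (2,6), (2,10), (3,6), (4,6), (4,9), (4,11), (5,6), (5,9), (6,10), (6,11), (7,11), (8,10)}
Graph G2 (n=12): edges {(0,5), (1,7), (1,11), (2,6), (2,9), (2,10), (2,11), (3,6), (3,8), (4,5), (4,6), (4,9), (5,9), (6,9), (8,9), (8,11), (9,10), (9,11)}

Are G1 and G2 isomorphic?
Yes, isomorphic

The graphs are isomorphic.
One valid mapping φ: V(G1) → V(G2): 0→2, 1→7, 2→4, 3→10, 4→8, 5→6, 6→9, 7→1, 8→0, 9→3, 10→5, 11→11

Verify φ preserves adjacency — for each edge of G1, its image is an edge of G2:
  (0,3) → (φ(0),φ(3)) = (2,10) ∈ E(G2) ✓
  (0,5) → (φ(0),φ(5)) = (2,6) ∈ E(G2) ✓
  (0,6) → (φ(0),φ(6)) = (2,9) ∈ E(G2) ✓
  (0,11) → (φ(0),φ(11)) = (2,11) ∈ E(G2) ✓
  (1,7) → (φ(1),φ(7)) = (1,7) ∈ E(G2) ✓
  (2,5) → (φ(2),φ(5)) = (4,6) ∈ E(G2) ✓
  (2,6) → (φ(2),φ(6)) = (4,9) ∈ E(G2) ✓
  (2,10) → (φ(2),φ(10)) = (4,5) ∈ E(G2) ✓
  (3,6) → (φ(3),φ(6)) = (9,10) ∈ E(G2) ✓
  (4,6) → (φ(4),φ(6)) = (8,9) ∈ E(G2) ✓
  (4,9) → (φ(4),φ(9)) = (3,8) ∈ E(G2) ✓
  (4,11) → (φ(4),φ(11)) = (8,11) ∈ E(G2) ✓
  (5,6) → (φ(5),φ(6)) = (6,9) ∈ E(G2) ✓
  (5,9) → (φ(5),φ(9)) = (3,6) ∈ E(G2) ✓
  (6,10) → (φ(6),φ(10)) = (5,9) ∈ E(G2) ✓
  (6,11) → (φ(6),φ(11)) = (9,11) ∈ E(G2) ✓
  (7,11) → (φ(7),φ(11)) = (1,11) ∈ E(G2) ✓
  (8,10) → (φ(8),φ(10)) = (0,5) ∈ E(G2) ✓
All 18 edges of G1 map to edges of G2, and |E(G1)| = |E(G2)| = 18, so φ is a bijection on edges as well as vertices. Hence G1 ≅ G2.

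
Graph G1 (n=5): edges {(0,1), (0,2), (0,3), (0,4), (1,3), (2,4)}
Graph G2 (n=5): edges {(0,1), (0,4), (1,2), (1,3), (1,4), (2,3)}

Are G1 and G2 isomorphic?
Yes, isomorphic

The graphs are isomorphic.
One valid mapping φ: V(G1) → V(G2): 0→1, 1→2, 2→0, 3→3, 4→4

Verify φ preserves adjacency — for each edge of G1, its image is an edge of G2:
  (0,1) → (φ(0),φ(1)) = (1,2) ∈ E(G2) ✓
  (0,2) → (φ(0),φ(2)) = (0,1) ∈ E(G2) ✓
  (0,3) → (φ(0),φ(3)) = (1,3) ∈ E(G2) ✓
  (0,4) → (φ(0),φ(4)) = (1,4) ∈ E(G2) ✓
  (1,3) → (φ(1),φ(3)) = (2,3) ∈ E(G2) ✓
  (2,4) → (φ(2),φ(4)) = (0,4) ∈ E(G2) ✓
All 6 edges of G1 map to edges of G2, and |E(G1)| = |E(G2)| = 6, so φ is a bijection on edges as well as vertices. Hence G1 ≅ G2.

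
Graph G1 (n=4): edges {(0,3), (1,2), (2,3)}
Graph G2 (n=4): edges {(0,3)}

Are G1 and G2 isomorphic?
No, not isomorphic

The graphs are NOT isomorphic.

Counting edges: G1 has 3 edge(s); G2 has 1 edge(s).
Edge count is an isomorphism invariant (a bijection on vertices induces a bijection on edges), so differing edge counts rule out isomorphism.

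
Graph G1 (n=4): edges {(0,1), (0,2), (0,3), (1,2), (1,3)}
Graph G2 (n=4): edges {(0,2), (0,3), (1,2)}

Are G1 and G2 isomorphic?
No, not isomorphic

The graphs are NOT isomorphic.

Degrees in G1: deg(0)=3, deg(1)=3, deg(2)=2, deg(3)=2.
Sorted degree sequence of G1: [3, 3, 2, 2].
Degrees in G2: deg(0)=2, deg(1)=1, deg(2)=2, deg(3)=1.
Sorted degree sequence of G2: [2, 2, 1, 1].
The (sorted) degree sequence is an isomorphism invariant, so since G1 and G2 have different degree sequences they cannot be isomorphic.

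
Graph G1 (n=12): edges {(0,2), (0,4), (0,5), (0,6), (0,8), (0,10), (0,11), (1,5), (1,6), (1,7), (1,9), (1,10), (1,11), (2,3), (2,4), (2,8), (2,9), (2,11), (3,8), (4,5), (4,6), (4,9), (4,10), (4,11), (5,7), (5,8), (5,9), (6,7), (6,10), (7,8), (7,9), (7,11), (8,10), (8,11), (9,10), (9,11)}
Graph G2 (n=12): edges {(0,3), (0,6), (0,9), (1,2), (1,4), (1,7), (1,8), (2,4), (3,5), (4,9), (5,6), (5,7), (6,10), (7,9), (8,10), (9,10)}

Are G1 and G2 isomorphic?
No, not isomorphic

The graphs are NOT isomorphic.

Connected components of G1: 1 component(s) with vertex sets [[0, 1, 2, 3, 4, 5, 6, 7, 8, 9, 10, 11]], sizes [12].
Connected components of G2: 2 component(s) with vertex sets [[11], [0, 1, 2, 3, 4, 5, 6, 7, 8, 9, 10]], sizes [1, 11].
The number of connected components (and the multiset of component sizes) is an isomorphism invariant — an isomorphism maps each component of G1 bijectively onto a component of G2. Since G1 has 1 component(s) and G2 has 2, they cannot be isomorphic.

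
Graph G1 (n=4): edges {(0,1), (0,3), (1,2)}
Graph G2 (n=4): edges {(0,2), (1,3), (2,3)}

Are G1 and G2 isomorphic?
Yes, isomorphic

The graphs are isomorphic.
One valid mapping φ: V(G1) → V(G2): 0→3, 1→2, 2→0, 3→1

Verify φ preserves adjacency — for each edge of G1, its image is an edge of G2:
  (0,1) → (φ(0),φ(1)) = (2,3) ∈ E(G2) ✓
  (0,3) → (φ(0),φ(3)) = (1,3) ∈ E(G2) ✓
  (1,2) → (φ(1),φ(2)) = (0,2) ∈ E(G2) ✓
All 3 edges of G1 map to edges of G2, and |E(G1)| = |E(G2)| = 3, so φ is a bijection on edges as well as vertices. Hence G1 ≅ G2.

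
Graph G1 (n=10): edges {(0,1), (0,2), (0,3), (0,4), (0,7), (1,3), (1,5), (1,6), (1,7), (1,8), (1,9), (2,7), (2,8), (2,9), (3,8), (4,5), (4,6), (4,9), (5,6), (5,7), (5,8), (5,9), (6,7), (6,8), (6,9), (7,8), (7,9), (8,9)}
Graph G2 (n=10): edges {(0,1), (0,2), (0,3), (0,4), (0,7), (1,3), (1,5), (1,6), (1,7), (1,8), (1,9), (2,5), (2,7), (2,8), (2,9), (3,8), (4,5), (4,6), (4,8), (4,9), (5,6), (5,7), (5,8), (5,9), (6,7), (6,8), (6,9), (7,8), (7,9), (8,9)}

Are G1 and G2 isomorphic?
No, not isomorphic

The graphs are NOT isomorphic.

Counting edges: G1 has 28 edge(s); G2 has 30 edge(s).
Edge count is an isomorphism invariant (a bijection on vertices induces a bijection on edges), so differing edge counts rule out isomorphism.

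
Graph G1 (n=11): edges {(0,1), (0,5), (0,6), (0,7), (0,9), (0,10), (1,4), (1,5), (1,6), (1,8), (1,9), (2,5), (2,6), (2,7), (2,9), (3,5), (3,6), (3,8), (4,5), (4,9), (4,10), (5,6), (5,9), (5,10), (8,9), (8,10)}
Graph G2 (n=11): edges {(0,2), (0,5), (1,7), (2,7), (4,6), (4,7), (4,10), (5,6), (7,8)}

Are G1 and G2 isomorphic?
No, not isomorphic

The graphs are NOT isomorphic.

Connected components of G1: 1 component(s) with vertex sets [[0, 1, 2, 3, 4, 5, 6, 7, 8, 9, 10]], sizes [11].
Connected components of G2: 3 component(s) with vertex sets [[3], [9], [0, 1, 2, 4, 5, 6, 7, 8, 10]], sizes [1, 1, 9].
The number of connected components (and the multiset of component sizes) is an isomorphism invariant — an isomorphism maps each component of G1 bijectively onto a component of G2. Since G1 has 1 component(s) and G2 has 3, they cannot be isomorphic.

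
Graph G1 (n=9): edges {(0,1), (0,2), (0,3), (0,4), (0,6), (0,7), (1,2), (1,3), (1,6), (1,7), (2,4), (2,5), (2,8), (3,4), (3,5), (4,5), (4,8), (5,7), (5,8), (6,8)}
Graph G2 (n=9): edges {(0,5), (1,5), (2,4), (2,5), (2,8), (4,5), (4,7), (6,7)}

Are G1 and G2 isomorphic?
No, not isomorphic

The graphs are NOT isomorphic.

Connected components of G1: 1 component(s) with vertex sets [[0, 1, 2, 3, 4, 5, 6, 7, 8]], sizes [9].
Connected components of G2: 2 component(s) with vertex sets [[3], [0, 1, 2, 4, 5, 6, 7, 8]], sizes [1, 8].
The number of connected components (and the multiset of component sizes) is an isomorphism invariant — an isomorphism maps each component of G1 bijectively onto a component of G2. Since G1 has 1 component(s) and G2 has 2, they cannot be isomorphic.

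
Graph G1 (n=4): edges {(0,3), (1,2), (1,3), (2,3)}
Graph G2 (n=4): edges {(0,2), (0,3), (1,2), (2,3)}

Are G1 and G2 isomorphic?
Yes, isomorphic

The graphs are isomorphic.
One valid mapping φ: V(G1) → V(G2): 0→1, 1→0, 2→3, 3→2

Verify φ preserves adjacency — for each edge of G1, its image is an edge of G2:
  (0,3) → (φ(0),φ(3)) = (1,2) ∈ E(G2) ✓
  (1,2) → (φ(1),φ(2)) = (0,3) ∈ E(G2) ✓
  (1,3) → (φ(1),φ(3)) = (0,2) ∈ E(G2) ✓
  (2,3) → (φ(2),φ(3)) = (2,3) ∈ E(G2) ✓
All 4 edges of G1 map to edges of G2, and |E(G1)| = |E(G2)| = 4, so φ is a bijection on edges as well as vertices. Hence G1 ≅ G2.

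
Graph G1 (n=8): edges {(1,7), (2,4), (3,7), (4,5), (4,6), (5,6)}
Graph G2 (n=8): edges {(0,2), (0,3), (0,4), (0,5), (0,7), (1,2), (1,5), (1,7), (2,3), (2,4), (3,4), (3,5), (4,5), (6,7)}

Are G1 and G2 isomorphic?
No, not isomorphic

The graphs are NOT isomorphic.

Degrees in G1: deg(0)=0, deg(1)=1, deg(2)=1, deg(3)=1, deg(4)=3, deg(5)=2, deg(6)=2, deg(7)=2.
Sorted degree sequence of G1: [3, 2, 2, 2, 1, 1, 1, 0].
Degrees in G2: deg(0)=5, deg(1)=3, deg(2)=4, deg(3)=4, deg(4)=4, deg(5)=4, deg(6)=1, deg(7)=3.
Sorted degree sequence of G2: [5, 4, 4, 4, 4, 3, 3, 1].
The (sorted) degree sequence is an isomorphism invariant, so since G1 and G2 have different degree sequences they cannot be isomorphic.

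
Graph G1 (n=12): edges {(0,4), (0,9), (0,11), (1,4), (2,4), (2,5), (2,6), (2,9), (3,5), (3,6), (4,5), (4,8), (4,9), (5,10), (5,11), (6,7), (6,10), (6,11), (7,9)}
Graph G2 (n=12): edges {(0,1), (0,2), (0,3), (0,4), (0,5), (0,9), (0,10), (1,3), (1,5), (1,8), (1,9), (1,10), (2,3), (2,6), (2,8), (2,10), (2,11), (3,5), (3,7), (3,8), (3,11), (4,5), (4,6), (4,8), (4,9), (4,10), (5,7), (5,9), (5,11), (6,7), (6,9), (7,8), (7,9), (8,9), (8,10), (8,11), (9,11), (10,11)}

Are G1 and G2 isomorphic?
No, not isomorphic

The graphs are NOT isomorphic.

Degrees in G1: deg(0)=3, deg(1)=1, deg(2)=4, deg(3)=2, deg(4)=6, deg(5)=5, deg(6)=5, deg(7)=2, deg(8)=1, deg(9)=4, deg(10)=2, deg(11)=3.
Sorted degree sequence of G1: [6, 5, 5, 4, 4, 3, 3, 2, 2, 2, 1, 1].
Degrees in G2: deg(0)=7, deg(1)=6, deg(2)=6, deg(3)=7, deg(4)=6, deg(5)=7, deg(6)=4, deg(7)=5, deg(8)=8, deg(9)=8, deg(10)=6, deg(11)=6.
Sorted degree sequence of G2: [8, 8, 7, 7, 7, 6, 6, 6, 6, 6, 5, 4].
The (sorted) degree sequence is an isomorphism invariant, so since G1 and G2 have different degree sequences they cannot be isomorphic.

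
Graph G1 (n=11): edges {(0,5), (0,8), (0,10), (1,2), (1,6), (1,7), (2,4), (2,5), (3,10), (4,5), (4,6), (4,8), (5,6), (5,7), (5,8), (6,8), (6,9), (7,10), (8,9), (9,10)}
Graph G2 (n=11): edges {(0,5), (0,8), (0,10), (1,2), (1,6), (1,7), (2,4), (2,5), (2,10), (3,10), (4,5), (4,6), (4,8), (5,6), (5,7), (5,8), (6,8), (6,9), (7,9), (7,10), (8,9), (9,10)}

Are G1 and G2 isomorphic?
No, not isomorphic

The graphs are NOT isomorphic.

Counting edges: G1 has 20 edge(s); G2 has 22 edge(s).
Edge count is an isomorphism invariant (a bijection on vertices induces a bijection on edges), so differing edge counts rule out isomorphism.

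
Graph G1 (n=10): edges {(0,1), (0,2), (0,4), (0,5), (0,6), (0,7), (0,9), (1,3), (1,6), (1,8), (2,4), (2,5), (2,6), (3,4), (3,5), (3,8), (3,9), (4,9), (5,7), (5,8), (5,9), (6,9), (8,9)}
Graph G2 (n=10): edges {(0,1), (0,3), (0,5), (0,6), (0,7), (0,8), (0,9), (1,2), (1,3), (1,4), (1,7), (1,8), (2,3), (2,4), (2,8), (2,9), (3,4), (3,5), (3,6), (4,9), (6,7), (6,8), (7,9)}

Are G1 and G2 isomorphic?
Yes, isomorphic

The graphs are isomorphic.
One valid mapping φ: V(G1) → V(G2): 0→0, 1→9, 2→6, 3→2, 4→8, 5→3, 6→7, 7→5, 8→4, 9→1

Verify φ preserves adjacency — for each edge of G1, its image is an edge of G2:
  (0,1) → (φ(0),φ(1)) = (0,9) ∈ E(G2) ✓
  (0,2) → (φ(0),φ(2)) = (0,6) ∈ E(G2) ✓
  (0,4) → (φ(0),φ(4)) = (0,8) ∈ E(G2) ✓
  (0,5) → (φ(0),φ(5)) = (0,3) ∈ E(G2) ✓
  (0,6) → (φ(0),φ(6)) = (0,7) ∈ E(G2) ✓
  (0,7) → (φ(0),φ(7)) = (0,5) ∈ E(G2) ✓
  (0,9) → (φ(0),φ(9)) = (0,1) ∈ E(G2) ✓
  (1,3) → (φ(1),φ(3)) = (2,9) ∈ E(G2) ✓
  (1,6) → (φ(1),φ(6)) = (7,9) ∈ E(G2) ✓
  (1,8) → (φ(1),φ(8)) = (4,9) ∈ E(G2) ✓
  (2,4) → (φ(2),φ(4)) = (6,8) ∈ E(G2) ✓
  (2,5) → (φ(2),φ(5)) = (3,6) ∈ E(G2) ✓
  (2,6) → (φ(2),φ(6)) = (6,7) ∈ E(G2) ✓
  (3,4) → (φ(3),φ(4)) = (2,8) ∈ E(G2) ✓
  (3,5) → (φ(3),φ(5)) = (2,3) ∈ E(G2) ✓
  (3,8) → (φ(3),φ(8)) = (2,4) ∈ E(G2) ✓
  (3,9) → (φ(3),φ(9)) = (1,2) ∈ E(G2) ✓
  (4,9) → (φ(4),φ(9)) = (1,8) ∈ E(G2) ✓
  (5,7) → (φ(5),φ(7)) = (3,5) ∈ E(G2) ✓
  (5,8) → (φ(5),φ(8)) = (3,4) ∈ E(G2) ✓
  (5,9) → (φ(5),φ(9)) = (1,3) ∈ E(G2) ✓
  (6,9) → (φ(6),φ(9)) = (1,7) ∈ E(G2) ✓
  (8,9) → (φ(8),φ(9)) = (1,4) ∈ E(G2) ✓
All 23 edges of G1 map to edges of G2, and |E(G1)| = |E(G2)| = 23, so φ is a bijection on edges as well as vertices. Hence G1 ≅ G2.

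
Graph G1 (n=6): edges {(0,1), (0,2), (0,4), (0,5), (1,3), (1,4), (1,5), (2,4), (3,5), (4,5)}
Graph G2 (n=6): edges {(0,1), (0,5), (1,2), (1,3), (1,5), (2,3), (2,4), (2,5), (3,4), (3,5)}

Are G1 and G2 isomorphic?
Yes, isomorphic

The graphs are isomorphic.
One valid mapping φ: V(G1) → V(G2): 0→1, 1→2, 2→0, 3→4, 4→5, 5→3

Verify φ preserves adjacency — for each edge of G1, its image is an edge of G2:
  (0,1) → (φ(0),φ(1)) = (1,2) ∈ E(G2) ✓
  (0,2) → (φ(0),φ(2)) = (0,1) ∈ E(G2) ✓
  (0,4) → (φ(0),φ(4)) = (1,5) ∈ E(G2) ✓
  (0,5) → (φ(0),φ(5)) = (1,3) ∈ E(G2) ✓
  (1,3) → (φ(1),φ(3)) = (2,4) ∈ E(G2) ✓
  (1,4) → (φ(1),φ(4)) = (2,5) ∈ E(G2) ✓
  (1,5) → (φ(1),φ(5)) = (2,3) ∈ E(G2) ✓
  (2,4) → (φ(2),φ(4)) = (0,5) ∈ E(G2) ✓
  (3,5) → (φ(3),φ(5)) = (3,4) ∈ E(G2) ✓
  (4,5) → (φ(4),φ(5)) = (3,5) ∈ E(G2) ✓
All 10 edges of G1 map to edges of G2, and |E(G1)| = |E(G2)| = 10, so φ is a bijection on edges as well as vertices. Hence G1 ≅ G2.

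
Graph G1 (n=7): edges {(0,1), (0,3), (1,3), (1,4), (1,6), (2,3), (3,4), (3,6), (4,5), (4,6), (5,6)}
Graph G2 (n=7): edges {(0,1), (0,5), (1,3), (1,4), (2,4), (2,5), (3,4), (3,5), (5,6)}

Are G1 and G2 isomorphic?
No, not isomorphic

The graphs are NOT isomorphic.

Counting triangles (3-cliques): G1 has 6, G2 has 1.
Triangle count is an isomorphism invariant, so differing triangle counts rule out isomorphism.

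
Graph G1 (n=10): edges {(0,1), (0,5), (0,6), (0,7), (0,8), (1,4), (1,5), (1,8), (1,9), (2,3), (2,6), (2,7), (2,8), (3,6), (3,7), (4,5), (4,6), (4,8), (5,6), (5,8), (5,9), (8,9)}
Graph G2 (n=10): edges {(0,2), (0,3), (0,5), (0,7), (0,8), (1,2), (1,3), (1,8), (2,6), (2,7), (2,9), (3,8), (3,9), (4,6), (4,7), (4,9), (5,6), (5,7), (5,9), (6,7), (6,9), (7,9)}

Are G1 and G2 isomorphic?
Yes, isomorphic

The graphs are isomorphic.
One valid mapping φ: V(G1) → V(G2): 0→2, 1→6, 2→3, 3→8, 4→5, 5→7, 6→0, 7→1, 8→9, 9→4

Verify φ preserves adjacency — for each edge of G1, its image is an edge of G2:
  (0,1) → (φ(0),φ(1)) = (2,6) ∈ E(G2) ✓
  (0,5) → (φ(0),φ(5)) = (2,7) ∈ E(G2) ✓
  (0,6) → (φ(0),φ(6)) = (0,2) ∈ E(G2) ✓
  (0,7) → (φ(0),φ(7)) = (1,2) ∈ E(G2) ✓
  (0,8) → (φ(0),φ(8)) = (2,9) ∈ E(G2) ✓
  (1,4) → (φ(1),φ(4)) = (5,6) ∈ E(G2) ✓
  (1,5) → (φ(1),φ(5)) = (6,7) ∈ E(G2) ✓
  (1,8) → (φ(1),φ(8)) = (6,9) ∈ E(G2) ✓
  (1,9) → (φ(1),φ(9)) = (4,6) ∈ E(G2) ✓
  (2,3) → (φ(2),φ(3)) = (3,8) ∈ E(G2) ✓
  (2,6) → (φ(2),φ(6)) = (0,3) ∈ E(G2) ✓
  (2,7) → (φ(2),φ(7)) = (1,3) ∈ E(G2) ✓
  (2,8) → (φ(2),φ(8)) = (3,9) ∈ E(G2) ✓
  (3,6) → (φ(3),φ(6)) = (0,8) ∈ E(G2) ✓
  (3,7) → (φ(3),φ(7)) = (1,8) ∈ E(G2) ✓
  (4,5) → (φ(4),φ(5)) = (5,7) ∈ E(G2) ✓
  (4,6) → (φ(4),φ(6)) = (0,5) ∈ E(G2) ✓
  (4,8) → (φ(4),φ(8)) = (5,9) ∈ E(G2) ✓
  (5,6) → (φ(5),φ(6)) = (0,7) ∈ E(G2) ✓
  (5,8) → (φ(5),φ(8)) = (7,9) ∈ E(G2) ✓
  (5,9) → (φ(5),φ(9)) = (4,7) ∈ E(G2) ✓
  (8,9) → (φ(8),φ(9)) = (4,9) ∈ E(G2) ✓
All 22 edges of G1 map to edges of G2, and |E(G1)| = |E(G2)| = 22, so φ is a bijection on edges as well as vertices. Hence G1 ≅ G2.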